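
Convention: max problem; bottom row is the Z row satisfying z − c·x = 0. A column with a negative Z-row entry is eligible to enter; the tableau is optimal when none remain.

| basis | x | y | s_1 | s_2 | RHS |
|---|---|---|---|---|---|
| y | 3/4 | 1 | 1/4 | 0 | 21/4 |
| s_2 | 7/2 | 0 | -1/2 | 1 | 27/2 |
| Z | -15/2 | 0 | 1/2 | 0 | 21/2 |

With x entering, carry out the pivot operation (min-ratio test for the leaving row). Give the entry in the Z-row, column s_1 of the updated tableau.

Ratio test on column x — row 1: (21/4)/(3/4) = 7; row 2: (27/2)/(7/2) = 27/7. Minimum is 27/7 at row 2 (s_2 leaves); pivot element 7/2.
Divide row 2 by 7/2; eliminate column x from the other rows.
Z-row update in column s_1: 1/2 − (-15/2)·(-1/7) = -4/7.

-4/7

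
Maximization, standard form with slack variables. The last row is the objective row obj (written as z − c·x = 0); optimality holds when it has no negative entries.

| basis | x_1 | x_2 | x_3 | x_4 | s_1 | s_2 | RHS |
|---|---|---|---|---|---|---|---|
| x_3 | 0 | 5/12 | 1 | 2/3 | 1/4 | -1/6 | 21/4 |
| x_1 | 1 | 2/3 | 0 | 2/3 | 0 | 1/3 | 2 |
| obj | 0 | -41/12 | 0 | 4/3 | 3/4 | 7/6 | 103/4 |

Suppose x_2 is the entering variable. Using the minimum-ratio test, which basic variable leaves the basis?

Column x_2 entries and ratios — x_3: (21/4)/(5/12) = 63/5; x_1: 2/(2/3) = 3.
Smallest ratio is 3 in the row of x_1, so x_1 leaves.

x_1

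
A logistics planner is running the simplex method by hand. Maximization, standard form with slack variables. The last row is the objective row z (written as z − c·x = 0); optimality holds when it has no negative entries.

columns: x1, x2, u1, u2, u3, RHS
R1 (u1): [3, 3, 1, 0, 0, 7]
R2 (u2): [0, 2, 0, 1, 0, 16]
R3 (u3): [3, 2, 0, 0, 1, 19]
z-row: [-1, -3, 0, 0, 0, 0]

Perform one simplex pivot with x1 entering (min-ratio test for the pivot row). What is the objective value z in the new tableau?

Ratio test on column x1 — row 1: 7/3 = 7/3; row 2: entry 0 ≤ 0; row 3: 19/3 = 19/3. Minimum is 7/3 at row 1 (u1 leaves); pivot element 3.
Pivot on row 1; the z-row RHS becomes 0 − (-1)·(7/3) = 7/3.

7/3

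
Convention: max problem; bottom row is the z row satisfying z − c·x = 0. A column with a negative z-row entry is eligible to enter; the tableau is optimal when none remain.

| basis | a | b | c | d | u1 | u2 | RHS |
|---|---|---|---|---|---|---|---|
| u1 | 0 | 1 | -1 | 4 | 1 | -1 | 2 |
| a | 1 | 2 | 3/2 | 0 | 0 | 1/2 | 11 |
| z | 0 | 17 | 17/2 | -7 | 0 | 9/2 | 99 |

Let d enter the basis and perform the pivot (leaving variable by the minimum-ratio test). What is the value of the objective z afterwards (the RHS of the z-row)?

205/2

Ratio test on column d — row 1: 2/4 = 1/2; row 2: entry 0 ≤ 0. Minimum is 1/2 at row 1 (u1 leaves); pivot element 4.
Pivot on row 1; the z-row RHS becomes 99 − (-7)·(1/2) = 205/2.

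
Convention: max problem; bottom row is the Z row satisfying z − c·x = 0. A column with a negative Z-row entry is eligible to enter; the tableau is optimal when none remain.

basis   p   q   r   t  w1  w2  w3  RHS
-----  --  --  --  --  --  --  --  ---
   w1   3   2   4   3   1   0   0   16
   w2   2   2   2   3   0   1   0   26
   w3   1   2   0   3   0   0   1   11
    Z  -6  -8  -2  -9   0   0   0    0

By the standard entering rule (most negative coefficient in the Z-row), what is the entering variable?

Negative Z-row entries: p: -6, q: -8, r: -2, t: -9.
The most negative is -9 in column t, so t enters.

t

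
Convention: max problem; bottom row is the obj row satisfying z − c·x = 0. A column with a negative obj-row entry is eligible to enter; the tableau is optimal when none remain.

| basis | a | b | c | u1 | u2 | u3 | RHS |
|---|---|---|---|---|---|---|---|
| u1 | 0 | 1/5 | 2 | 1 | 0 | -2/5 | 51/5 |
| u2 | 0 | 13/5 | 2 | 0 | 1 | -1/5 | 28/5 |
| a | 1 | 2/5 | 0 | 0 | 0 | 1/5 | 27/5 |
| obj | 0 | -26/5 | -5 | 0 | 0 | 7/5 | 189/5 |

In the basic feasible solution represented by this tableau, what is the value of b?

0

b is not in the basis, so in the current basic feasible solution b = 0.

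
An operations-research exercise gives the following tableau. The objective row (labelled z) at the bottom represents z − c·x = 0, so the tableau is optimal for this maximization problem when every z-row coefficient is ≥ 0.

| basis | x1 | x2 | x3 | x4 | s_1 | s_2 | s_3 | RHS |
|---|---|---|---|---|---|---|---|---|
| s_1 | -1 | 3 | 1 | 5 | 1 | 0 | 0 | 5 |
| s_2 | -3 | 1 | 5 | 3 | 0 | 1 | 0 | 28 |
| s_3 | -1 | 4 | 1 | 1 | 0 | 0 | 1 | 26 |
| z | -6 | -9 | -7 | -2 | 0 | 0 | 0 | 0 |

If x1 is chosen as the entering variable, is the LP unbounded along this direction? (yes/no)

yes

Every constraint-row entry in column x1 is ≤ 0, so increasing x1 is unbounded.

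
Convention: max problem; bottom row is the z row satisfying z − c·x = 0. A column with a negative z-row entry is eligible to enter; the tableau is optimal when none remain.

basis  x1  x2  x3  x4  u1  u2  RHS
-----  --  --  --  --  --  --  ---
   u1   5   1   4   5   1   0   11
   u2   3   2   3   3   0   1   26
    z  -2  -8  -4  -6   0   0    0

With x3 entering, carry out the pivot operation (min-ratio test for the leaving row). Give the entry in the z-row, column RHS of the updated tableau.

11

Ratio test on column x3 — row 1: 11/4 = 11/4; row 2: 26/3 = 26/3. Minimum is 11/4 at row 1 (u1 leaves); pivot element 4.
Divide row 1 by 4; eliminate column x3 from the other rows.
z-row update in column RHS: 0 − (-4)·(11/4) = 11.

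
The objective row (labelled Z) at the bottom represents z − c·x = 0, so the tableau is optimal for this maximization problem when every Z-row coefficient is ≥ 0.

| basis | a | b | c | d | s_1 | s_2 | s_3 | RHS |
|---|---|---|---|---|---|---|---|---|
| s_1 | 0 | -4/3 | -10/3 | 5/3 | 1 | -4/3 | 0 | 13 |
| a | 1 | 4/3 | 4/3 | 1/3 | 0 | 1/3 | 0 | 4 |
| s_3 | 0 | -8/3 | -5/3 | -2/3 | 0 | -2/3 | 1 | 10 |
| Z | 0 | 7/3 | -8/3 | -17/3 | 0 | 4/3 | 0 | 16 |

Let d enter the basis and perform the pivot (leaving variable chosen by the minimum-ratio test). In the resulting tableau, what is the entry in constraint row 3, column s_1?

2/5

Ratio test on column d — row 1: 13/(5/3) = 39/5; row 2: 4/(1/3) = 12; row 3: entry -2/3 ≤ 0. Minimum is 39/5 at row 1 (s_1 leaves); pivot element 5/3.
Divide row 1 by 5/3; eliminate column d from the other rows.
Row 3 update in column s_1: 0 − (-2/3)·(3/5) = 2/5.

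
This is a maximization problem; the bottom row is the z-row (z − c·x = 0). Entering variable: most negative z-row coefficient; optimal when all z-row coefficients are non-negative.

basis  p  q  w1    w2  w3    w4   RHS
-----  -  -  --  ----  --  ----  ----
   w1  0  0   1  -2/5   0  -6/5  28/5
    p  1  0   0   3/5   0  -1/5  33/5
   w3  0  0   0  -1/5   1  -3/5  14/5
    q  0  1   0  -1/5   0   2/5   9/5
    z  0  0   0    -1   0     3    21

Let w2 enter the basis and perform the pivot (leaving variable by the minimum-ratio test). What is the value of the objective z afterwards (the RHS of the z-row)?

Ratio test on column w2 — row 1: entry -2/5 ≤ 0; row 2: (33/5)/(3/5) = 11; row 3: entry -1/5 ≤ 0; row 4: entry -1/5 ≤ 0. Minimum is 11 at row 2 (p leaves); pivot element 3/5.
Pivot on row 2; the z-row RHS becomes 21 − (-1)·11 = 32.

32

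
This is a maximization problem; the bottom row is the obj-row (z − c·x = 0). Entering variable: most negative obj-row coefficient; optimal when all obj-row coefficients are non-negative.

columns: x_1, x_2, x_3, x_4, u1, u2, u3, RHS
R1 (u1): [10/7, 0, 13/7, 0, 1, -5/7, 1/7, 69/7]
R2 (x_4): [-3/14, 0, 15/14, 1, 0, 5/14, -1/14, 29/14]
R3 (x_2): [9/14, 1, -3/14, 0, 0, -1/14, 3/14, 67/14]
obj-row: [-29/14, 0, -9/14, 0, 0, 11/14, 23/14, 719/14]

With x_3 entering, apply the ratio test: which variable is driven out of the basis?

x_4

Column x_3 entries and ratios — u1: (69/7)/(13/7) = 69/13; x_4: (29/14)/(15/14) = 29/15; x_2: -3/14 ≤ 0, skip.
Smallest ratio is 29/15 in the row of x_4, so x_4 leaves.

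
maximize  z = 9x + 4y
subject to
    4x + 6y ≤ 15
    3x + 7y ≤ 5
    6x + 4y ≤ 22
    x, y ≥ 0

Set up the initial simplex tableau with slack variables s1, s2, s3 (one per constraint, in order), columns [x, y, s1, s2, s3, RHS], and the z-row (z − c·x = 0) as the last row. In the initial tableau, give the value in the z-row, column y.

-4

The z-row carries the negated objective coefficients: the y entry is -4.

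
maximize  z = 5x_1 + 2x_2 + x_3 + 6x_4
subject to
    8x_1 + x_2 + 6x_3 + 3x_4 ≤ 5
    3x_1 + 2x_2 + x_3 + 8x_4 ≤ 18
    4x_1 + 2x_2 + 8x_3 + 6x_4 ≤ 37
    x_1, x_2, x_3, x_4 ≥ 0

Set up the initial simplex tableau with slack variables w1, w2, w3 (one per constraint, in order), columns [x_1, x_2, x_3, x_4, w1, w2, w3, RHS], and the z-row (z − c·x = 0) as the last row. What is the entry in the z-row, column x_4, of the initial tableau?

The z-row carries the negated objective coefficients: the x_4 entry is -6.

-6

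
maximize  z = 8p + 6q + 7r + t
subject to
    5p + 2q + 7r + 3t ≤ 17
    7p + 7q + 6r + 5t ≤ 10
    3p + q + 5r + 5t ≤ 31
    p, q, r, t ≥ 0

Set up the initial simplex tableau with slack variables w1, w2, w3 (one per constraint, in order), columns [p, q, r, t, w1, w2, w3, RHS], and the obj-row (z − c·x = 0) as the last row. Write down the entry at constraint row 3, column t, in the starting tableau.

Constraint 3 has coefficient 5 on t.

5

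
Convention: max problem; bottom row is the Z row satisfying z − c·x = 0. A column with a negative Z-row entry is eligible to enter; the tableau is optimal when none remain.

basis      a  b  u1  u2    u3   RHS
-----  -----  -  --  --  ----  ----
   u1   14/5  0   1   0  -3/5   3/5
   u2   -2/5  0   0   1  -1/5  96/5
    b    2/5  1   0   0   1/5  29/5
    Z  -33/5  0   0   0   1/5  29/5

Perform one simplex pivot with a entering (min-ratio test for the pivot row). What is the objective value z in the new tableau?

101/14

Ratio test on column a — row 1: (3/5)/(14/5) = 3/14; row 2: entry -2/5 ≤ 0; row 3: (29/5)/(2/5) = 29/2. Minimum is 3/14 at row 1 (u1 leaves); pivot element 14/5.
Pivot on row 1; the Z-row RHS becomes 29/5 − (-33/5)·(3/14) = 101/14.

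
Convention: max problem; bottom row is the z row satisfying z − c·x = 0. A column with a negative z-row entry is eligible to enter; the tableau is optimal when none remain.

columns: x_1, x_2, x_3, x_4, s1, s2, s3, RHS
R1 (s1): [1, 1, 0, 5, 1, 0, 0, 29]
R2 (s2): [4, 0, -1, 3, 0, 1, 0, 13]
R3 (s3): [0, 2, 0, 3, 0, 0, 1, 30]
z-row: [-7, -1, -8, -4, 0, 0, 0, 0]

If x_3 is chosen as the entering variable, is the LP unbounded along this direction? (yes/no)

yes

Every constraint-row entry in column x_3 is ≤ 0, so increasing x_3 is unbounded.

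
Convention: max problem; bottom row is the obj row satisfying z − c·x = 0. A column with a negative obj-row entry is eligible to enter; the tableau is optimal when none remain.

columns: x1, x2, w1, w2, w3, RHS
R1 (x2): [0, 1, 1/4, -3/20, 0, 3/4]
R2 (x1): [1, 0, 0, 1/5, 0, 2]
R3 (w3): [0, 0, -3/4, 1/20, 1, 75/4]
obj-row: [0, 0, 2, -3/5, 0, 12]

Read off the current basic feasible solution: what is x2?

3/4

x2 is basic (row 1); its value is the RHS of that row, 3/4.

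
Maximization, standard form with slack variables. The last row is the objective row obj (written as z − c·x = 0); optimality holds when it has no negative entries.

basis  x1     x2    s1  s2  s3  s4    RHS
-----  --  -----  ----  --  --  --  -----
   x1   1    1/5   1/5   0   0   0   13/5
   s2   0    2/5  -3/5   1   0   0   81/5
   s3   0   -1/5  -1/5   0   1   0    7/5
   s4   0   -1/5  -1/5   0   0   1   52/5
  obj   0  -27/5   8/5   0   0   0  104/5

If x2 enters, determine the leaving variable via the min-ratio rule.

Column x2 entries and ratios — x1: (13/5)/(1/5) = 13; s2: (81/5)/(2/5) = 81/2; s3: -1/5 ≤ 0, skip; s4: -1/5 ≤ 0, skip.
Smallest ratio is 13 in the row of x1, so x1 leaves.

x1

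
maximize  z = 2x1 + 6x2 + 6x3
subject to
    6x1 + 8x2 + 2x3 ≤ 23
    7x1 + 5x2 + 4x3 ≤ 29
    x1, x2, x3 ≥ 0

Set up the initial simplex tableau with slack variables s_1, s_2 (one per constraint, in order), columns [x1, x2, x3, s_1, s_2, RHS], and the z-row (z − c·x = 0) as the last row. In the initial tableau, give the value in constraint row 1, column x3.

Constraint 1 has coefficient 2 on x3.

2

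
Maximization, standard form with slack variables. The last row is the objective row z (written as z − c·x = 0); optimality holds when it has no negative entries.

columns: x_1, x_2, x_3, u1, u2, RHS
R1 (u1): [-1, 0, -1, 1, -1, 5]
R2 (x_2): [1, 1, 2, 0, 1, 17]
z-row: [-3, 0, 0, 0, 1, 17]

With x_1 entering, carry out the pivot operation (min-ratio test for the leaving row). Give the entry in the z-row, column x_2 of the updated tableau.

Ratio test on column x_1 — row 1: entry -1 ≤ 0; row 2: 17/1 = 17. Minimum is 17 at row 2 (x_2 leaves); pivot element 1.
Divide row 2 by 1; eliminate column x_1 from the other rows.
z-row update in column x_2: 0 − (-3)·1 = 3.

3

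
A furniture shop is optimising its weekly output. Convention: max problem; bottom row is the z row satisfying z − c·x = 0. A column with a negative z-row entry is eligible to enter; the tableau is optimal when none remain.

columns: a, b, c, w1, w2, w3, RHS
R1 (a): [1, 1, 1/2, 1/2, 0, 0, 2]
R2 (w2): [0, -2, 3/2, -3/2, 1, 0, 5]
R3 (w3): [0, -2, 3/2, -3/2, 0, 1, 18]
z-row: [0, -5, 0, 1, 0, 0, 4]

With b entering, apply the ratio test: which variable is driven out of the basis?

Column b entries and ratios — a: 2/1 = 2; w2: -2 ≤ 0, skip; w3: -2 ≤ 0, skip.
Smallest ratio is 2 in the row of a, so a leaves.

a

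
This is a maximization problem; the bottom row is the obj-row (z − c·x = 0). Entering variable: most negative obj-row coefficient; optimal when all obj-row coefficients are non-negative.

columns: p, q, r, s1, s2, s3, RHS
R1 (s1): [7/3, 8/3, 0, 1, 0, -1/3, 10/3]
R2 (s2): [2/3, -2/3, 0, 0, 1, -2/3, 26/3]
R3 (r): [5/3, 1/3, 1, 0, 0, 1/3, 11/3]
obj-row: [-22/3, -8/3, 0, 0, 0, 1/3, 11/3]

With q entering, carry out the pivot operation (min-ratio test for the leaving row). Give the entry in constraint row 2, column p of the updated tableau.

Ratio test on column q — row 1: (10/3)/(8/3) = 5/4; row 2: entry -2/3 ≤ 0; row 3: (11/3)/(1/3) = 11. Minimum is 5/4 at row 1 (s1 leaves); pivot element 8/3.
Divide row 1 by 8/3; eliminate column q from the other rows.
Row 2 update in column p: 2/3 − (-2/3)·(7/8) = 5/4.

5/4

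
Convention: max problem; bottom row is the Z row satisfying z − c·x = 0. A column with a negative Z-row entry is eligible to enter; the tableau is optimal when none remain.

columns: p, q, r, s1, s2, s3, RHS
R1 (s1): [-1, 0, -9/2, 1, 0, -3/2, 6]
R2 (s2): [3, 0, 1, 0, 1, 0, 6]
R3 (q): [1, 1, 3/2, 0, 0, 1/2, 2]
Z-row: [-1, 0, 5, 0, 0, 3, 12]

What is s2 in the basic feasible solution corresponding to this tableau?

s2 is basic (row 2); its value is the RHS of that row, 6.

6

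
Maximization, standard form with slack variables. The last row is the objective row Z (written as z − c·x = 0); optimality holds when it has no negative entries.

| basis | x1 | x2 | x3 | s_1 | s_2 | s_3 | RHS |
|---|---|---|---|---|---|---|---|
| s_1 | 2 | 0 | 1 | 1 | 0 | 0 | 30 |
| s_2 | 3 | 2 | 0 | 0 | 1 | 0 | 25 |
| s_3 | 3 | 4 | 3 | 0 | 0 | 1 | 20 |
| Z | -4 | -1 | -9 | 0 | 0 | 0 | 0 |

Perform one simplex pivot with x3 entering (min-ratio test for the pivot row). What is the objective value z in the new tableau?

Ratio test on column x3 — row 1: 30/1 = 30; row 2: entry 0 ≤ 0; row 3: 20/3 = 20/3. Minimum is 20/3 at row 3 (s_3 leaves); pivot element 3.
Pivot on row 3; the Z-row RHS becomes 0 − (-9)·(20/3) = 60.

60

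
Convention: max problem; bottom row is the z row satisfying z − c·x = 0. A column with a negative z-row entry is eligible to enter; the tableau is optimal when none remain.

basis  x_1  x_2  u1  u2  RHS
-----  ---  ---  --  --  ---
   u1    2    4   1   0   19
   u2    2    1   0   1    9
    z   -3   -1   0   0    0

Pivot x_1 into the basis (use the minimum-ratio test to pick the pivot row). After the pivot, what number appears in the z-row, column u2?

3/2

Ratio test on column x_1 — row 1: 19/2 = 19/2; row 2: 9/2 = 9/2. Minimum is 9/2 at row 2 (u2 leaves); pivot element 2.
Divide row 2 by 2; eliminate column x_1 from the other rows.
z-row update in column u2: 0 − (-3)·(1/2) = 3/2.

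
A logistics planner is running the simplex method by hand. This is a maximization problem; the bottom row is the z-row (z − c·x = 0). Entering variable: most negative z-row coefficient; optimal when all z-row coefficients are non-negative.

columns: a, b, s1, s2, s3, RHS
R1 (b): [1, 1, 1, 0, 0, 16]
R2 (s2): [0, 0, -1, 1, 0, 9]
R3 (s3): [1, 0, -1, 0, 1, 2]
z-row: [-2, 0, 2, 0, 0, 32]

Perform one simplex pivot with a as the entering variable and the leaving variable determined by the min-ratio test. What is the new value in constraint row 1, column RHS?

14

Ratio test on column a — row 1: 16/1 = 16; row 2: entry 0 ≤ 0; row 3: 2/1 = 2. Minimum is 2 at row 3 (s3 leaves); pivot element 1.
Divide row 3 by 1; eliminate column a from the other rows.
Row 1 update in column RHS: 16 − 1·2 = 14.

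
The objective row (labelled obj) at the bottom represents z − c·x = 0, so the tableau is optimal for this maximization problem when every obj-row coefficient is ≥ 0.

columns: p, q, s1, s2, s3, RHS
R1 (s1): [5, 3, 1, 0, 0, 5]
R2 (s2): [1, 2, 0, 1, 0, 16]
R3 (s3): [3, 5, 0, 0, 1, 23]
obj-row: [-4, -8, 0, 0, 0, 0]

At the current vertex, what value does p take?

p is not in the basis, so in the current basic feasible solution p = 0.

0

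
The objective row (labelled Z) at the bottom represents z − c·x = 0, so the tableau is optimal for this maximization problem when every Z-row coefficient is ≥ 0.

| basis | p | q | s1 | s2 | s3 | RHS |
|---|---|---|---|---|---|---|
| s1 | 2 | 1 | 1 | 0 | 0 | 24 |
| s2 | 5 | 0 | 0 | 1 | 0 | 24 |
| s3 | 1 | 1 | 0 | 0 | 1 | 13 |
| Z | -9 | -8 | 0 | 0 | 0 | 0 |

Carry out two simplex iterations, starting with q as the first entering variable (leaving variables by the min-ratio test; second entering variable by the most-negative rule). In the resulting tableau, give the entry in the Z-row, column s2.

Ratio test on column q — row 1: 24/1 = 24; row 2: entry 0 ≤ 0; row 3: 13/1 = 13. Minimum is 13 at row 3 (s3 leaves); pivot element 1.
Divide row 3 by 1; eliminate column q from the other rows.
Second iteration: most negative Z-row entry is -1 in column p, so p enters.
Ratio test on column p — row 1: 11/1 = 11; row 2: 24/5 = 24/5; row 3: 13/1 = 13. Minimum is 24/5 at row 2 (s2 leaves); pivot element 5.
Divide row 2 by 5; eliminate column p from the other rows.
After both pivots, the entry at the Z-row, column s2 is 1/5.

1/5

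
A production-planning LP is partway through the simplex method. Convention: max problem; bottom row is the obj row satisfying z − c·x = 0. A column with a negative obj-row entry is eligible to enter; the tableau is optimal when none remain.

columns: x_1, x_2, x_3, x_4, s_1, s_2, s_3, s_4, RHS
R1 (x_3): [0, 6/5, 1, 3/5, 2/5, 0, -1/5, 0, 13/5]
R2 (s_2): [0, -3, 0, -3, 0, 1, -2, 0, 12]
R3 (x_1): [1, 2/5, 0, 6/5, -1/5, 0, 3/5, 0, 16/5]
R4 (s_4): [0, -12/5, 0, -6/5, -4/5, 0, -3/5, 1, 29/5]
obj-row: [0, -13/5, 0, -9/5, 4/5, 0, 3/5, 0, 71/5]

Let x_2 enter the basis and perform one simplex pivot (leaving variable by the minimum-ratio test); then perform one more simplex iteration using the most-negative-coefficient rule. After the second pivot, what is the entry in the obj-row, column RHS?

21

Ratio test on column x_2 — row 1: (13/5)/(6/5) = 13/6; row 2: entry -3 ≤ 0; row 3: (16/5)/(2/5) = 8; row 4: entry -12/5 ≤ 0. Minimum is 13/6 at row 1 (x_3 leaves); pivot element 6/5.
Divide row 1 by 6/5; eliminate column x_2 from the other rows.
Second iteration: most negative obj-row entry is -1/2 in column x_4, so x_4 enters.
Ratio test on column x_4 — row 1: (13/6)/(1/2) = 13/3; row 2: entry -3/2 ≤ 0; row 3: (7/3)/1 = 7/3; row 4: entry 0 ≤ 0. Minimum is 7/3 at row 3 (x_1 leaves); pivot element 1.
Divide row 3 by 1; eliminate column x_4 from the other rows.
After both pivots, the entry at the obj-row, column RHS is 21.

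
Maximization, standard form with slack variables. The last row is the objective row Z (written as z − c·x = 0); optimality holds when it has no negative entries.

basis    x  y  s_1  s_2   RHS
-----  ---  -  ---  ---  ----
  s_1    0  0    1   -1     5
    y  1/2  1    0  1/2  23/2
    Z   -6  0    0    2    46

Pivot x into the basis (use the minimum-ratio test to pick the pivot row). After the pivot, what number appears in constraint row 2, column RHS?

23

Ratio test on column x — row 1: entry 0 ≤ 0; row 2: (23/2)/(1/2) = 23. Minimum is 23 at row 2 (y leaves); pivot element 1/2.
Divide row 2 by 1/2; eliminate column x from the other rows.
In the new row 2, the RHS entry is the old entry divided by the pivot: (23/2)/(1/2) = 23.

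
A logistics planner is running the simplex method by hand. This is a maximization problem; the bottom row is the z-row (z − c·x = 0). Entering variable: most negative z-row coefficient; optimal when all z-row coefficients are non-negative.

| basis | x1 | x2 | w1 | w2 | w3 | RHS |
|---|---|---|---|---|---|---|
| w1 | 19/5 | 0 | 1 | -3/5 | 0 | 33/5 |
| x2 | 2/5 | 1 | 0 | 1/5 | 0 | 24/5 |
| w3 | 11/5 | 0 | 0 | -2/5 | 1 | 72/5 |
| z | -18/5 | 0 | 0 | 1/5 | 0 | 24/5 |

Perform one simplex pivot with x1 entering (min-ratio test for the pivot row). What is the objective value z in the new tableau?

Ratio test on column x1 — row 1: (33/5)/(19/5) = 33/19; row 2: (24/5)/(2/5) = 12; row 3: (72/5)/(11/5) = 72/11. Minimum is 33/19 at row 1 (w1 leaves); pivot element 19/5.
Pivot on row 1; the z-row RHS becomes 24/5 − (-18/5)·(33/19) = 210/19.

210/19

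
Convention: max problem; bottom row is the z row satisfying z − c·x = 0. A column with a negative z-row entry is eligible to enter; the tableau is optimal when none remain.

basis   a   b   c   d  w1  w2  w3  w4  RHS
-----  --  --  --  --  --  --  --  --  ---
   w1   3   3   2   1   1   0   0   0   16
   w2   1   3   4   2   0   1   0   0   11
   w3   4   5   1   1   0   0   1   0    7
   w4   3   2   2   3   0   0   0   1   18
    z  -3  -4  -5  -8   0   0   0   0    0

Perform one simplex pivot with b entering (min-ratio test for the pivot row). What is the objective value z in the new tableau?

Ratio test on column b — row 1: 16/3 = 16/3; row 2: 11/3 = 11/3; row 3: 7/5 = 7/5; row 4: 18/2 = 9. Minimum is 7/5 at row 3 (w3 leaves); pivot element 5.
Pivot on row 3; the z-row RHS becomes 0 − (-4)·(7/5) = 28/5.

28/5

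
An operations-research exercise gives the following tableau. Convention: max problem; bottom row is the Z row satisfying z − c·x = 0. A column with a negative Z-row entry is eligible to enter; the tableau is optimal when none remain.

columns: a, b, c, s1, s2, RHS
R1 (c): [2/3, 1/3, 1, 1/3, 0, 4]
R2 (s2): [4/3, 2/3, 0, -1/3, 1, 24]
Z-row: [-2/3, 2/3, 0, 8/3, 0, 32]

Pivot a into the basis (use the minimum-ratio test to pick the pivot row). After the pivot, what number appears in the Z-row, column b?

Ratio test on column a — row 1: 4/(2/3) = 6; row 2: 24/(4/3) = 18. Minimum is 6 at row 1 (c leaves); pivot element 2/3.
Divide row 1 by 2/3; eliminate column a from the other rows.
Z-row update in column b: 2/3 − (-2/3)·(1/2) = 1.

1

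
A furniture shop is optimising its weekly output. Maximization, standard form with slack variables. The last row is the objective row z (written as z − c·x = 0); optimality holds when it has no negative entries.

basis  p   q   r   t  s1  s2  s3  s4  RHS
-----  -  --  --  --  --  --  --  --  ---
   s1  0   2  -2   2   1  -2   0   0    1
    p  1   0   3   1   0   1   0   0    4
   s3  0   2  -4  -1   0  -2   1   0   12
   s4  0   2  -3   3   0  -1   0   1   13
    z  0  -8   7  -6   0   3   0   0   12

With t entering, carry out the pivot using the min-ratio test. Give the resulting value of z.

15

Ratio test on column t — row 1: 1/2 = 1/2; row 2: 4/1 = 4; row 3: entry -1 ≤ 0; row 4: 13/3 = 13/3. Minimum is 1/2 at row 1 (s1 leaves); pivot element 2.
Pivot on row 1; the z-row RHS becomes 12 − (-6)·(1/2) = 15.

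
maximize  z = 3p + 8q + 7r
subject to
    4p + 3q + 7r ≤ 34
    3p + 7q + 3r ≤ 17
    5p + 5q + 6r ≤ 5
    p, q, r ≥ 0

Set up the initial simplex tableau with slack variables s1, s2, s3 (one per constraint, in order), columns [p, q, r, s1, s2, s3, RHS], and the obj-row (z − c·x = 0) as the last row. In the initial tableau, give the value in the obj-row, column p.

The obj-row carries the negated objective coefficients: the p entry is -3.

-3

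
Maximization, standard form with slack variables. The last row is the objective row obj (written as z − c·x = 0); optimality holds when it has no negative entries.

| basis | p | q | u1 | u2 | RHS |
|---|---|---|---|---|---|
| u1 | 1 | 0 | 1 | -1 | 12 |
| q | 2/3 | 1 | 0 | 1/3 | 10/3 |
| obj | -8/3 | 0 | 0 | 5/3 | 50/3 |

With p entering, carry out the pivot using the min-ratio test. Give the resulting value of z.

Ratio test on column p — row 1: 12/1 = 12; row 2: (10/3)/(2/3) = 5. Minimum is 5 at row 2 (q leaves); pivot element 2/3.
Pivot on row 2; the obj-row RHS becomes 50/3 − (-8/3)·5 = 30.

30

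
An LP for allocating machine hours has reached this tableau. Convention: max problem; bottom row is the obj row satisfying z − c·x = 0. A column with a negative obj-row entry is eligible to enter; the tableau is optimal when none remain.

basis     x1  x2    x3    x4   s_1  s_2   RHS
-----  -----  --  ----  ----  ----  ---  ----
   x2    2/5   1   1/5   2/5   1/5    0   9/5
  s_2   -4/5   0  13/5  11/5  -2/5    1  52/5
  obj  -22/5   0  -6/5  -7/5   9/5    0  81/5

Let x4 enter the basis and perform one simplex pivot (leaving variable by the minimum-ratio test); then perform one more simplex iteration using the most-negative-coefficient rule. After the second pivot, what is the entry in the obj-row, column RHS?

36

Ratio test on column x4 — row 1: (9/5)/(2/5) = 9/2; row 2: (52/5)/(11/5) = 52/11. Minimum is 9/2 at row 1 (x2 leaves); pivot element 2/5.
Divide row 1 by 2/5; eliminate column x4 from the other rows.
Second iteration: most negative obj-row entry is -3 in column x1, so x1 enters.
Ratio test on column x1 — row 1: (9/2)/1 = 9/2; row 2: entry -3 ≤ 0. Minimum is 9/2 at row 1 (x4 leaves); pivot element 1.
Divide row 1 by 1; eliminate column x1 from the other rows.
After both pivots, the entry at the obj-row, column RHS is 36.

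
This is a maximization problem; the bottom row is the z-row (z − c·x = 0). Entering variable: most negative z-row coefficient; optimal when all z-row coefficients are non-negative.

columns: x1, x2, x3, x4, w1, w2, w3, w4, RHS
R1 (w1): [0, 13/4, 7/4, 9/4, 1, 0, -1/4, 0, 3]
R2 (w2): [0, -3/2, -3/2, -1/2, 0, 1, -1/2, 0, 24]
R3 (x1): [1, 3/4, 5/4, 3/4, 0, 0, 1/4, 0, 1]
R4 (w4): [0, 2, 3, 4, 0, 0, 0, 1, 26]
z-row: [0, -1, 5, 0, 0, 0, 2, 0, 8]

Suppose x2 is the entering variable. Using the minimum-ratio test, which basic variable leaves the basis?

w1

Column x2 entries and ratios — w1: 3/(13/4) = 12/13; w2: -3/2 ≤ 0, skip; x1: 1/(3/4) = 4/3; w4: 26/2 = 13.
Smallest ratio is 12/13 in the row of w1, so w1 leaves.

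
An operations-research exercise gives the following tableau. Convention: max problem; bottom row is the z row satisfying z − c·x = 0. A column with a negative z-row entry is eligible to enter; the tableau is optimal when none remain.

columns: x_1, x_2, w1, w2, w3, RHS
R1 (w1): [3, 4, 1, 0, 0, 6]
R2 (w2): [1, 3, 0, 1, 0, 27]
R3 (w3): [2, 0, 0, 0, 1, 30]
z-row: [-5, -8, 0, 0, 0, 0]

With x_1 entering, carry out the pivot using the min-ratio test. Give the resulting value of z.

Ratio test on column x_1 — row 1: 6/3 = 2; row 2: 27/1 = 27; row 3: 30/2 = 15. Minimum is 2 at row 1 (w1 leaves); pivot element 3.
Pivot on row 1; the z-row RHS becomes 0 − (-5)·2 = 10.

10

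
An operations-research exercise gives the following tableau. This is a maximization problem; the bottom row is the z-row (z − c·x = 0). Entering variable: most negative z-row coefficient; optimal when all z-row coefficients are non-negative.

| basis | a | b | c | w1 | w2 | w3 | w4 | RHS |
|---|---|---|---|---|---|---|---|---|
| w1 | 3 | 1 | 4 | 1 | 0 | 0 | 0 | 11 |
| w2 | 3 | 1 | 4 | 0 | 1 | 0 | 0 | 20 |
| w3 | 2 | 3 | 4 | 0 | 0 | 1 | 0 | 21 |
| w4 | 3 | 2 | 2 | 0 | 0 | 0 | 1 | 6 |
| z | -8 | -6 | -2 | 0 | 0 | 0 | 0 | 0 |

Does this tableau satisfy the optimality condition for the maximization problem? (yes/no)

The z-row has a negative entry -8 in column a, so it is not optimal.

no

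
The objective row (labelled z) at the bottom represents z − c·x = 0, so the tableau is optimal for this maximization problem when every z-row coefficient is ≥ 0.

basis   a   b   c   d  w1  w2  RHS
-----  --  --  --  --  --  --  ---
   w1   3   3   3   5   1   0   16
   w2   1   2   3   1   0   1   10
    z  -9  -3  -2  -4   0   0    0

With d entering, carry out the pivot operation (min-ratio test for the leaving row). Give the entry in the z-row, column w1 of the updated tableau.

Ratio test on column d — row 1: 16/5 = 16/5; row 2: 10/1 = 10. Minimum is 16/5 at row 1 (w1 leaves); pivot element 5.
Divide row 1 by 5; eliminate column d from the other rows.
z-row update in column w1: 0 − (-4)·(1/5) = 4/5.

4/5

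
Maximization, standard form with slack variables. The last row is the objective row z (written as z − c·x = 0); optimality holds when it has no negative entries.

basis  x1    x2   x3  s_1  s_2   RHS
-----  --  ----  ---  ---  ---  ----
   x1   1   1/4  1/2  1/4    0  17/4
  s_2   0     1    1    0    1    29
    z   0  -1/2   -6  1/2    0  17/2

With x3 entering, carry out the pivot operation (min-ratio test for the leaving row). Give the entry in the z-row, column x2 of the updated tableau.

5/2

Ratio test on column x3 — row 1: (17/4)/(1/2) = 17/2; row 2: 29/1 = 29. Minimum is 17/2 at row 1 (x1 leaves); pivot element 1/2.
Divide row 1 by 1/2; eliminate column x3 from the other rows.
z-row update in column x2: -1/2 − (-6)·(1/2) = 5/2.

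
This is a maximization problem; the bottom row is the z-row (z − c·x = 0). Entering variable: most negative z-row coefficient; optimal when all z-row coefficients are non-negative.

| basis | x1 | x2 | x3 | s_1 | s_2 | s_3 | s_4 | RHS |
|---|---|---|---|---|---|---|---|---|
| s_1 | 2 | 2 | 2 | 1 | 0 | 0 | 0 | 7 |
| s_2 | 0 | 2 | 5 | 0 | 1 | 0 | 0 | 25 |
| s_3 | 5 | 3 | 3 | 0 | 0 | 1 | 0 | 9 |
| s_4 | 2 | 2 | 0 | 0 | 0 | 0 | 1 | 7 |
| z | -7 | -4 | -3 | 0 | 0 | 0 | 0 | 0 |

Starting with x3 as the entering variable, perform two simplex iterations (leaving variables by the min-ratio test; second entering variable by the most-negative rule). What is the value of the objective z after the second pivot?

63/5

Ratio test on column x3 — row 1: 7/2 = 7/2; row 2: 25/5 = 5; row 3: 9/3 = 3; row 4: entry 0 ≤ 0. Minimum is 3 at row 3 (s_3 leaves); pivot element 3.
Pivot on row 3; the z-row RHS becomes 0 − (-3)·3 = 9.
Next entering variable (most negative z-row entry -2): x1.
Ratio test on column x1 — row 1: entry -4/3 ≤ 0; row 2: entry -25/3 ≤ 0; row 3: 3/(5/3) = 9/5; row 4: 7/2 = 7/2. Minimum is 9/5 at row 3 (x3 leaves); pivot element 5/3.
After the second pivot the z-row RHS is 9 − (-2)·(9/5) = 63/5.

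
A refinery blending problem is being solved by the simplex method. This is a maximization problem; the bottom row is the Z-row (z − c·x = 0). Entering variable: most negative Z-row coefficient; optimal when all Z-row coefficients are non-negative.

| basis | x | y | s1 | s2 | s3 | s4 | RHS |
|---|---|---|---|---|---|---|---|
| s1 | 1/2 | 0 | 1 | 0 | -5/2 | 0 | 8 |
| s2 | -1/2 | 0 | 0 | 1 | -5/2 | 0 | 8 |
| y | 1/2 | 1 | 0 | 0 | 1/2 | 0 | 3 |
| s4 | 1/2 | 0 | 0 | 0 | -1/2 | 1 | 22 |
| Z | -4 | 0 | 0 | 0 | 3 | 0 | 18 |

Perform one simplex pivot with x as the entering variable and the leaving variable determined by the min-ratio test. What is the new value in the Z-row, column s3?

Ratio test on column x — row 1: 8/(1/2) = 16; row 2: entry -1/2 ≤ 0; row 3: 3/(1/2) = 6; row 4: 22/(1/2) = 44. Minimum is 6 at row 3 (y leaves); pivot element 1/2.
Divide row 3 by 1/2; eliminate column x from the other rows.
Z-row update in column s3: 3 − (-4)·1 = 7.

7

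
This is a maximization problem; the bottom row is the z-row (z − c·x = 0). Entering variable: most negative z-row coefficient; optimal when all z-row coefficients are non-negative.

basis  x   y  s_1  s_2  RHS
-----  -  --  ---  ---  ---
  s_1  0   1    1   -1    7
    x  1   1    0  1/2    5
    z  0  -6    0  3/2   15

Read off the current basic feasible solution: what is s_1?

s_1 is basic (row 1); its value is the RHS of that row, 7.

7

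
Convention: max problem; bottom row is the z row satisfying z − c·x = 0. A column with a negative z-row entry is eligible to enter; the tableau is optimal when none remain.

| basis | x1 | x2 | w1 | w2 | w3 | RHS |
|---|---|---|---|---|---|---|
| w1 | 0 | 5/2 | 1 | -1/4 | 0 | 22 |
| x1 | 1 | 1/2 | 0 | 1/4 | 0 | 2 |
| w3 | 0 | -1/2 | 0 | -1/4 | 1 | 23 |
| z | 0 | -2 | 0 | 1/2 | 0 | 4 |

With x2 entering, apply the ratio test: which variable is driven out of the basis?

x1

Column x2 entries and ratios — w1: 22/(5/2) = 44/5; x1: 2/(1/2) = 4; w3: -1/2 ≤ 0, skip.
Smallest ratio is 4 in the row of x1, so x1 leaves.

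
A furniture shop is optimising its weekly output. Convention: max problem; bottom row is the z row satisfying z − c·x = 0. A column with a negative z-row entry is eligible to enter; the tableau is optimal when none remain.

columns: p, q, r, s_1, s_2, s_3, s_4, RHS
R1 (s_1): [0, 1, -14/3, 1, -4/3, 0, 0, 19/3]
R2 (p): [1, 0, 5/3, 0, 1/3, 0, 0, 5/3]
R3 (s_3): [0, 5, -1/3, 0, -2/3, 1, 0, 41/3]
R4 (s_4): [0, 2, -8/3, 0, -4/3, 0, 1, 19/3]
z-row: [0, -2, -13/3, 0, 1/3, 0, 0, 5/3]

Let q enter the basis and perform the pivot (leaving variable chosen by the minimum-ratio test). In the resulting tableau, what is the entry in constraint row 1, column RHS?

18/5

Ratio test on column q — row 1: (19/3)/1 = 19/3; row 2: entry 0 ≤ 0; row 3: (41/3)/5 = 41/15; row 4: (19/3)/2 = 19/6. Minimum is 41/15 at row 3 (s_3 leaves); pivot element 5.
Divide row 3 by 5; eliminate column q from the other rows.
Row 1 update in column RHS: 19/3 − 1·(41/15) = 18/5.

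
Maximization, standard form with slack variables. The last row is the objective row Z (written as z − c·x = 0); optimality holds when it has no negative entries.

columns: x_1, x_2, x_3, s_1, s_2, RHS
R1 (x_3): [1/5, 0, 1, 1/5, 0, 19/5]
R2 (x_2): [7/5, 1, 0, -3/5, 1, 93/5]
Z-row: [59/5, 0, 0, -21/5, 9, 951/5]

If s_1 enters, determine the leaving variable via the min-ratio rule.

x_3

Column s_1 entries and ratios — x_3: (19/5)/(1/5) = 19; x_2: -3/5 ≤ 0, skip.
Smallest ratio is 19 in the row of x_3, so x_3 leaves.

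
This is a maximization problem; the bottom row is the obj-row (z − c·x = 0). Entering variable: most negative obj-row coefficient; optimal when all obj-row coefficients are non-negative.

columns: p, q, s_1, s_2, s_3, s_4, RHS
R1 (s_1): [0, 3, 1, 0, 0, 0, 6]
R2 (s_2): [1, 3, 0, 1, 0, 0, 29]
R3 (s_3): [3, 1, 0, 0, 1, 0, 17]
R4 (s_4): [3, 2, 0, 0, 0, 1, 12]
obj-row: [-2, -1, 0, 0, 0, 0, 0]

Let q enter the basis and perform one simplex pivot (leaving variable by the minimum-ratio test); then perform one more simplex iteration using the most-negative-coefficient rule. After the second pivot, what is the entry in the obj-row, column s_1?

Ratio test on column q — row 1: 6/3 = 2; row 2: 29/3 = 29/3; row 3: 17/1 = 17; row 4: 12/2 = 6. Minimum is 2 at row 1 (s_1 leaves); pivot element 3.
Divide row 1 by 3; eliminate column q from the other rows.
Second iteration: most negative obj-row entry is -2 in column p, so p enters.
Ratio test on column p — row 1: entry 0 ≤ 0; row 2: 23/1 = 23; row 3: 15/3 = 5; row 4: 8/3 = 8/3. Minimum is 8/3 at row 4 (s_4 leaves); pivot element 3.
Divide row 4 by 3; eliminate column p from the other rows.
After both pivots, the entry at the obj-row, column s_1 is -1/9.

-1/9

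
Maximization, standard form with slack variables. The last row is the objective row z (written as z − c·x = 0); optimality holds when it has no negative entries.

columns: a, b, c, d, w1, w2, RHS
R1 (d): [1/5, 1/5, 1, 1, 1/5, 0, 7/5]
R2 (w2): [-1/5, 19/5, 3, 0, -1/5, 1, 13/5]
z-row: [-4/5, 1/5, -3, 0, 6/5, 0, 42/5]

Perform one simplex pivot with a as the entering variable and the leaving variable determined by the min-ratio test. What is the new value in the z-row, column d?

4

Ratio test on column a — row 1: (7/5)/(1/5) = 7; row 2: entry -1/5 ≤ 0. Minimum is 7 at row 1 (d leaves); pivot element 1/5.
Divide row 1 by 1/5; eliminate column a from the other rows.
z-row update in column d: 0 − (-4/5)·5 = 4.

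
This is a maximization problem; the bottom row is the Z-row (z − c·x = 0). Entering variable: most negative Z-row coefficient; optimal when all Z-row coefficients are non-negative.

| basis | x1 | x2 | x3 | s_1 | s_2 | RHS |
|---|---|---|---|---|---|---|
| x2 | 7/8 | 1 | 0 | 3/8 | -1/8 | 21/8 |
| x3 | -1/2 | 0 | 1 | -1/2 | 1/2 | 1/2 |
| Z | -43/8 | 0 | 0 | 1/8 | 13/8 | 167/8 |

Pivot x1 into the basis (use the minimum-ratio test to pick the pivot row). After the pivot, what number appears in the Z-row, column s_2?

6/7

Ratio test on column x1 — row 1: (21/8)/(7/8) = 3; row 2: entry -1/2 ≤ 0. Minimum is 3 at row 1 (x2 leaves); pivot element 7/8.
Divide row 1 by 7/8; eliminate column x1 from the other rows.
Z-row update in column s_2: 13/8 − (-43/8)·(-1/7) = 6/7.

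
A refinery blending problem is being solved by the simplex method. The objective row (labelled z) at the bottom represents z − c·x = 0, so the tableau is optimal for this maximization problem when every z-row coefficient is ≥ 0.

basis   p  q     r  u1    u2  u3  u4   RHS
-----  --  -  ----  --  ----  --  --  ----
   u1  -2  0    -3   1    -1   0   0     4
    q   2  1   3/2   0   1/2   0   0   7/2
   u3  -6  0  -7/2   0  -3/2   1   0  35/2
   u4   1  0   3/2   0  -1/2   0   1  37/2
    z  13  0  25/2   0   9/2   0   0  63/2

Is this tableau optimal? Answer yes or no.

Every z-row coefficient is ≥ 0, so the tableau is optimal.

yes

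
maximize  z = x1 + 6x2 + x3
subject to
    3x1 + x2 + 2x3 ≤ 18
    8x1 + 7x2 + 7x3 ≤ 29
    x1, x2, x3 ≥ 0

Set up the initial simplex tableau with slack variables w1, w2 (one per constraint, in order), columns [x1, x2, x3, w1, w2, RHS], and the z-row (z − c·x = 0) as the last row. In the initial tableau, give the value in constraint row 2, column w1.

0

Slack w1 belongs to constraint 1; its column is the unit vector e_1, so the entry in row 2 is 0.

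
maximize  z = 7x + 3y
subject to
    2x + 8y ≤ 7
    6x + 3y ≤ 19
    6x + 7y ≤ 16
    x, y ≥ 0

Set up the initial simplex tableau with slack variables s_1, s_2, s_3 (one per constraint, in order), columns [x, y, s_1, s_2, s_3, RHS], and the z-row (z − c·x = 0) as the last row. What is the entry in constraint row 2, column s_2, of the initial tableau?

Slack s_2 belongs to constraint 2; its column is the unit vector e_2, so the entry in row 2 is 1.

1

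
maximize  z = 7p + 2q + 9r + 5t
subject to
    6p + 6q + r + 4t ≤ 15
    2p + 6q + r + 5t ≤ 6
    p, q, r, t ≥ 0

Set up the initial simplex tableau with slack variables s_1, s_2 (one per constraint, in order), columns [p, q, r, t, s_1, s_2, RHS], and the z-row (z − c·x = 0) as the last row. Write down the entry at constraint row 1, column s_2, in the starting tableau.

0

Slack s_2 belongs to constraint 2; its column is the unit vector e_2, so the entry in row 1 is 0.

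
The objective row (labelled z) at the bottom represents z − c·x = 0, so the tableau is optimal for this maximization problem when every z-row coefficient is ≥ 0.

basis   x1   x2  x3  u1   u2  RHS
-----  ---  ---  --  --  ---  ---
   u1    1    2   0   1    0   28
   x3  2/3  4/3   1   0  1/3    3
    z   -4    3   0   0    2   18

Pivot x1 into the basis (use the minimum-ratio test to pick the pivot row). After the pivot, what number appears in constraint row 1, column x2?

0

Ratio test on column x1 — row 1: 28/1 = 28; row 2: 3/(2/3) = 9/2. Minimum is 9/2 at row 2 (x3 leaves); pivot element 2/3.
Divide row 2 by 2/3; eliminate column x1 from the other rows.
Row 1 update in column x2: 2 − 1·2 = 0.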